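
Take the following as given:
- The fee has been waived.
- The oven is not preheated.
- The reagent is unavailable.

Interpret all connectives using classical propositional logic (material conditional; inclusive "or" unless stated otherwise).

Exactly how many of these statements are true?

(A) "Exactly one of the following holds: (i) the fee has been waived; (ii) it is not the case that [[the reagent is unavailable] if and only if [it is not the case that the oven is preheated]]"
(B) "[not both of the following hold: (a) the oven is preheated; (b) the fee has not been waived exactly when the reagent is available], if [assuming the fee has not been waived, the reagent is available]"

2

Let P = "the fee has been waived" (True), R = "the reagent is available" (False), Q = "the oven is preheated" (False).

(A): This is P xor not (not R iff not Q).

not R = not False = True
not Q = not False = True
not R iff not Q = True iff True = True
not (not R iff not Q) = not True = False
P xor not (not R iff not Q) = True xor False = True
So (A) is true.

(B): In symbols: (not P -> R) -> (Q nand (not P iff R))

not P = not True = False
not P -> R = False -> False = True
not P = not True = False
not P iff R = False iff False = True
Q nand (not P iff R) = False nand True = True
(not P -> R) -> (Q nand (not P iff R)) = True -> True = True
So (B) is true.

True statements: 2.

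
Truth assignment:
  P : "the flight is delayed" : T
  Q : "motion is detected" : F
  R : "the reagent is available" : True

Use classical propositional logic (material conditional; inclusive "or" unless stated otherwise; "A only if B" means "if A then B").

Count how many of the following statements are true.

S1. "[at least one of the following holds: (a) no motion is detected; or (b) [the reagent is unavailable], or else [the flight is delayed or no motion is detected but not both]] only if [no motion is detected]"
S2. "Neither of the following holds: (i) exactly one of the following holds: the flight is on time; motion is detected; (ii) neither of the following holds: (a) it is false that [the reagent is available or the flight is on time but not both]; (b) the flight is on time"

S1: Formalization: (~Q | (~R | (P xor ~Q))) -> ~Q

~Q = ~F = T
~R = ~T = F
~Q = ~F = T
P xor ~Q = T xor T = F
~R | (P xor ~Q) = F | F = F
~Q | (~R | (P xor ~Q)) = T | F = T
~Q = ~F = T
(~Q | (~R | (P xor ~Q))) -> ~Q = T -> T = T
Thus S1 is true.

S2: Formalization: (~P xor Q) nor (~(R xor ~P) nor ~P)

~P = ~T = F
~P xor Q = F xor F = F
~P = ~T = F
R xor ~P = T xor F = T
~(R xor ~P) = ~T = F
~P = ~T = F
~(R xor ~P) nor ~P = F nor F = T
(~P xor Q) nor (~(R xor ~P) nor ~P) = F nor T = F
Thus S2 is false.

Count: 1.

1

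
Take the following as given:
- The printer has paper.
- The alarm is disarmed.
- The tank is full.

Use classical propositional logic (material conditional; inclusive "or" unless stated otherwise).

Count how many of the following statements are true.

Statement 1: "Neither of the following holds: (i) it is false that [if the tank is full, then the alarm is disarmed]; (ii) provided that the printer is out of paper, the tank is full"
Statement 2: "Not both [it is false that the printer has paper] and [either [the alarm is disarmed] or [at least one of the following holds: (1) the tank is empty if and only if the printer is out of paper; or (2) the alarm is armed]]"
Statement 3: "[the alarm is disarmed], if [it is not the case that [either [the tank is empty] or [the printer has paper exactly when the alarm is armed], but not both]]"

Let W = "the tank is full" (True), P = "the alarm is armed" (False), G = "the printer has paper" (True).

Statement 1: In symbols: not (W -> not P) nor (not G -> W)

not P = not False = True
W -> not P = True -> True = True
not (W -> not P) = not True = False
not G = not True = False
not G -> W = False -> True = True
not (W -> not P) nor (not G -> W) = False nor True = False
Thus Statement 1 is false.

Statement 2: In symbols: not G nand (not P or ((not W iff not G) or P))

not G = not True = False
not P = not False = True
not W = not True = False
not G = not True = False
not W iff not G = False iff False = True
(not W iff not G) or P = True or False = True
not P or ((not W iff not G) or P) = True or True = True
not G nand (not P or ((not W iff not G) or P)) = False nand True = True
Hence Statement 2 is true.

Statement 3: This is not (not W xor (G iff P)) -> not P.

not W = not True = False
G iff P = True iff False = False
not W xor (G iff P) = False xor False = False
not (not W xor (G iff P)) = not False = True
not P = not False = True
not (not W xor (G iff P)) -> not P = True -> True = True
Thus Statement 3 is true.

Count: 2.

2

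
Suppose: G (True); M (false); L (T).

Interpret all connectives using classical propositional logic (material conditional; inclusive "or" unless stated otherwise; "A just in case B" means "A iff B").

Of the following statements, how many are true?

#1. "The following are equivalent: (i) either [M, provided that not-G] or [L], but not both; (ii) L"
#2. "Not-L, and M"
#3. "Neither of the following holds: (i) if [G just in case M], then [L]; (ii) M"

0

#1: In symbols: ((not G -> M) xor L) iff L

not G = not True = False
not G -> M = False -> False = True
(not G -> M) xor L = True xor True = False
((not G -> M) xor L) iff L = False iff True = False
Thus #1 is false.

#2: Formalization: not L and M

not L = not True = False
not L and M = False and False = False
So #2 is false.

#3: Formalization: ((G iff M) -> L) nor M

G iff M = True iff False = False
(G iff M) -> L = False -> True = True
((G iff M) -> L) nor M = True nor False = False
So #3 is false.

0 of the 3 statements are true (none).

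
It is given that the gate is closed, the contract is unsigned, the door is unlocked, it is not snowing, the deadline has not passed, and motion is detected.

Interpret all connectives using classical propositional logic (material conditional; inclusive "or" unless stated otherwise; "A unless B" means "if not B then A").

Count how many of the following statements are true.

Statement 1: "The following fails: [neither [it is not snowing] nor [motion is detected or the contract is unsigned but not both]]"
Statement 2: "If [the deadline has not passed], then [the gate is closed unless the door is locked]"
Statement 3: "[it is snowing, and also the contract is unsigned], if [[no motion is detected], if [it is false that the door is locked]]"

3

Let P = "it is snowing" (F), V = "motion is detected" (T), N = "the contract is signed" (F), D = "the deadline has passed" (F), U = "the gate is open" (F), R = "the door is locked" (F).

Statement 1: In symbols: ~(~P nor (V xor ~N))

~P = ~F = T
~N = ~F = T
V xor ~N = T xor T = F
~P nor (V xor ~N) = T nor F = F
~(~P nor (V xor ~N)) = ~F = T
Thus Statement 1 is true.

Statement 2: Parsed as ~D -> (~U | R)

~D = ~F = T
~U = ~F = T
~U | R = T | F = T
~D -> (~U | R) = T -> T = T
So Statement 2 is true.

Statement 3: Parsed as (~R -> ~V) -> (P & ~N)

~R = ~F = T
~V = ~T = F
~R -> ~V = T -> F = F
~N = ~F = T
P & ~N = F & T = F
(~R -> ~V) -> (P & ~N) = F -> F = T
Thus Statement 3 is true.

True statements: 3 (Statement 1, Statement 2, Statement 3).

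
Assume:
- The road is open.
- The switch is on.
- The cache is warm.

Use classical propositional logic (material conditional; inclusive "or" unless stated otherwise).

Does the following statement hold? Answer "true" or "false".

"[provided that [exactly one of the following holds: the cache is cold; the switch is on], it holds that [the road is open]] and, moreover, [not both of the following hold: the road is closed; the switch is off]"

Let H = "the cache is warm" (True), U = "the switch is on" (True), Q = "the road is closed" (False).
In symbols: ((not H xor U) -> not Q) and (Q nand not U)

not H = not True = False
not H xor U = False xor True = True
not Q = not False = True
(not H xor U) -> not Q = True -> True = True
not U = not True = False
Q nand not U = False nand False = True
((not H xor U) -> not Q) and (Q nand not U) = True and True = True

True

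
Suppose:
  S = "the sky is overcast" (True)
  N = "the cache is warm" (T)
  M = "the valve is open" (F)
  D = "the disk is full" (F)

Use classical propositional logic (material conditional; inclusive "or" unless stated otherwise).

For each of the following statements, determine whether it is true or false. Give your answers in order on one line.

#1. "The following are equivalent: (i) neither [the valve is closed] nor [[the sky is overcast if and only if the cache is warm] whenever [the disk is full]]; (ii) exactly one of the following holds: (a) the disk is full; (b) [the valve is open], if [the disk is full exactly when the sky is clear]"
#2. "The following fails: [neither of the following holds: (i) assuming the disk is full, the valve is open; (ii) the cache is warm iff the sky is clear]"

#1 true; #2 true

#1: Parsed as (not M nor (D -> (S iff N))) iff (D xor ((D iff not S) -> M))

not M = not False = True
S iff N = True iff True = True
D -> (S iff N) = False -> True = True
not M nor (D -> (S iff N)) = True nor True = False
not S = not True = False
D iff not S = False iff False = True
(D iff not S) -> M = True -> False = False
D xor ((D iff not S) -> M) = False xor False = False
(not M nor (D -> (S iff N))) iff (D xor ((D iff not S) -> M)) = False iff False = True
Thus #1 is true.

#2: In symbols: not ((D -> M) nor (N iff not S))

D -> M = False -> False = True
not S = not True = False
N iff not S = True iff False = False
(D -> M) nor (N iff not S) = True nor False = False
not ((D -> M) nor (N iff not S)) = not False = True
So #2 is true.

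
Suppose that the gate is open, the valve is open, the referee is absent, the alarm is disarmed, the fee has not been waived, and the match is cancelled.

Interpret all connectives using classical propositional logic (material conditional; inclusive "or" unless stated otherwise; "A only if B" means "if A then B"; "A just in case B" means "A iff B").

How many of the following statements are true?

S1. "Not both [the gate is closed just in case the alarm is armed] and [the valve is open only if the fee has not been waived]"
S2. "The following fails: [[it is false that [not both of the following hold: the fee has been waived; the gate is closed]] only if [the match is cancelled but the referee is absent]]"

Let H = "the gate is open" (T), V = "the alarm is armed" (F), S = "the valve is open" (T), M = "the fee has been waived" (F), Q = "the match is cancelled" (T), L = "the referee is present" (F).

S1: Parsed as (¬H ↔ V) ↑ (S → ¬M)

¬H = ¬T = F
¬H ↔ V = F ↔ F = T
¬M = ¬F = T
S → ¬M = T → T = T
(¬H ↔ V) ↑ (S → ¬M) = T ↑ T = F
Thus S1 is false.

S2: Parsed as ¬(¬(M ↑ ¬H) → (Q ∧ ¬L))

¬H = ¬T = F
M ↑ ¬H = F ↑ F = T
¬(M ↑ ¬H) = ¬T = F
¬L = ¬F = T
Q ∧ ¬L = T ∧ T = T
¬(M ↑ ¬H) → (Q ∧ ¬L) = F → T = T
¬(¬(M ↑ ¬H) → (Q ∧ ¬L)) = ¬T = F
Hence S2 is false.

0 of the 2 statements are true (none).

0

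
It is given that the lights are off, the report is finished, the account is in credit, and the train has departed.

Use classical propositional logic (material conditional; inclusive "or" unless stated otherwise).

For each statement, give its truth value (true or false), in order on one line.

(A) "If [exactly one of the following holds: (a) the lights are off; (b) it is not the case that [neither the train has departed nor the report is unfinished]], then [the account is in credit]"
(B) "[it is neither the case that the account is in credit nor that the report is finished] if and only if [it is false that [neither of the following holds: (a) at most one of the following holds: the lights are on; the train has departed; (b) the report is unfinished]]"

(A) T, (B) F

Let H = "the lights are on" (F), K = "the train has departed" (T), L = "the report is finished" (T), M = "the account is overdrawn" (F).

(A): Parsed as (~H xor ~(K nor ~L)) -> ~M

~H = ~F = T
~L = ~T = F
K nor ~L = T nor F = F
~(K nor ~L) = ~F = T
~H xor ~(K nor ~L) = T xor T = F
~M = ~F = T
(~H xor ~(K nor ~L)) -> ~M = F -> T = T
Hence (A) is true.

(B): In symbols: (~M nor L) <-> ~((H nand K) nor ~L)

~M = ~F = T
~M nor L = T nor T = F
H nand K = F nand T = T
~L = ~T = F
(H nand K) nor ~L = T nor F = F
~((H nand K) nor ~L) = ~F = T
(~M nor L) <-> ~((H nand K) nor ~L) = F <-> T = F
Hence (B) is false.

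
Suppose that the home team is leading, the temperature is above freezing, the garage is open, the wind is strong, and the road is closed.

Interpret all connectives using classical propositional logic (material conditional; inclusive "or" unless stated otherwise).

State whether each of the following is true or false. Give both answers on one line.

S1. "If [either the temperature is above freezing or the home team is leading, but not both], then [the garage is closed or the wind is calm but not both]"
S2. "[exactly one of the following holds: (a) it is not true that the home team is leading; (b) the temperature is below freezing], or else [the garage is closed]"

S1 true / S2 false

Let D = "the temperature is below freezing" (F), U = "the home team is leading" (T), L = "the garage is closed" (F), H = "the wind is strong" (T).

S1: Formalization: (¬D ⊕ U) → (L ⊕ ¬H)

¬D = ¬F = T
¬D ⊕ U = T ⊕ T = F
¬H = ¬T = F
L ⊕ ¬H = F ⊕ F = F
(¬D ⊕ U) → (L ⊕ ¬H) = F → F = T
Thus S1 is true.

S2: Formalization: (¬U ⊕ D) ∨ L

¬U = ¬T = F
¬U ⊕ D = F ⊕ F = F
(¬U ⊕ D) ∨ L = F ∨ F = F
So S2 is false.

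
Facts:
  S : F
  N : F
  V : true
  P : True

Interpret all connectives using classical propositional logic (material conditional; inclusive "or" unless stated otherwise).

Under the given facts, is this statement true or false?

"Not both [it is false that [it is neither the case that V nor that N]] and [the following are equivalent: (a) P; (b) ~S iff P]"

This is not (V nor N) nand (P iff (not S iff P)).

V nor N = True nor False = False
not (V nor N) = not False = True
not S = not False = True
not S iff P = True iff True = True
P iff (not S iff P) = True iff True = True
not (V nor N) nand (P iff (not S iff P)) = True nand True = False

false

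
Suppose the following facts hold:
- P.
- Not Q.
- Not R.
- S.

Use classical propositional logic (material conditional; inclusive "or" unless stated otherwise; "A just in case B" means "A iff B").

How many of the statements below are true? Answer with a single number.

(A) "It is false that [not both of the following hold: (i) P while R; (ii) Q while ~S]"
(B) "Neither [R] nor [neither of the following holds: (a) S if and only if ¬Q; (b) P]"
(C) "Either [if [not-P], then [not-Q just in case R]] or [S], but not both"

1

(A): Parsed as not ((P and R) nand (Q and not S))

P and R = True and False = False
not S = not True = False
Q and not S = False and False = False
(P and R) nand (Q and not S) = False nand False = True
not ((P and R) nand (Q and not S)) = not True = False
So (A) is false.

(B): Formalization: R nor ((S iff not Q) nor P)

not Q = not False = True
S iff not Q = True iff True = True
(S iff not Q) nor P = True nor True = False
R nor ((S iff not Q) nor P) = False nor False = True
Thus (B) is true.

(C): Formalization: (not P -> (not Q iff R)) xor S

not P = not True = False
not Q = not False = True
not Q iff R = True iff False = False
not P -> (not Q iff R) = False -> False = True
(not P -> (not Q iff R)) xor S = True xor True = False
Hence (C) is false.

1 of the 3 statements is true ((B)).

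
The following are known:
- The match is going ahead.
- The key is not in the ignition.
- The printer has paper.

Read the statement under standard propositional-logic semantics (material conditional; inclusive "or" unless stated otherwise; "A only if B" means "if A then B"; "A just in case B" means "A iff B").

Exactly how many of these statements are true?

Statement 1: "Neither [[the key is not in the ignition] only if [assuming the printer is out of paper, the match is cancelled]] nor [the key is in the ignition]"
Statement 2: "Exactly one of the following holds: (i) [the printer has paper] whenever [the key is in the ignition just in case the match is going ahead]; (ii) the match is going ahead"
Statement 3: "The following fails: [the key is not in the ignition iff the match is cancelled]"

1

Let Q = "the key is in the ignition" (F), R = "the printer has paper" (T), P = "the match is cancelled" (F).

Statement 1: Parsed as (¬Q → (¬R → P)) ↓ Q

¬Q = ¬F = T
¬R = ¬T = F
¬R → P = F → F = T
¬Q → (¬R → P) = T → T = T
(¬Q → (¬R → P)) ↓ Q = T ↓ F = F
Thus Statement 1 is false.

Statement 2: Formalization: ((Q ↔ ¬P) → R) ⊕ ¬P

¬P = ¬F = T
Q ↔ ¬P = F ↔ T = F
(Q ↔ ¬P) → R = F → T = T
¬P = ¬F = T
((Q ↔ ¬P) → R) ⊕ ¬P = T ⊕ T = F
Thus Statement 2 is false.

Statement 3: Formalization: ¬(¬Q ↔ P)

¬Q = ¬F = T
¬Q ↔ P = T ↔ F = F
¬(¬Q ↔ P) = ¬F = T
Hence Statement 3 is true.

1 of the 3 statements is true (Statement 3).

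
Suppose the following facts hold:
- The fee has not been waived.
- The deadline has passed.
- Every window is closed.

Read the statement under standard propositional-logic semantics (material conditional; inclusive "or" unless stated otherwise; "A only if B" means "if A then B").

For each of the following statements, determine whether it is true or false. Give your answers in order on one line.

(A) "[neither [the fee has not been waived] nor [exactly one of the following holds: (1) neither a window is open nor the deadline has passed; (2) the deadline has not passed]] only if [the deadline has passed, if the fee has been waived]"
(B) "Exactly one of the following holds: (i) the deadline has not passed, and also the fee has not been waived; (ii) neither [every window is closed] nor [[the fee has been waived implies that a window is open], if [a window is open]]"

(A) true; (B) false

Let Q = "the fee has been waived" (F), D = "a window is open" (F), R = "the deadline has passed" (T).

(A): In symbols: (~Q nor ((D nor R) xor ~R)) -> (Q -> R)

~Q = ~F = T
D nor R = F nor T = F
~R = ~T = F
(D nor R) xor ~R = F xor F = F
~Q nor ((D nor R) xor ~R) = T nor F = F
Q -> R = F -> T = T
(~Q nor ((D nor R) xor ~R)) -> (Q -> R) = F -> T = T
So (A) is true.

(B): In symbols: (~R & ~Q) xor (~D nor (D -> (Q -> D)))

~R = ~T = F
~Q = ~F = T
~R & ~Q = F & T = F
~D = ~F = T
Q -> D = F -> F = T
D -> (Q -> D) = F -> T = T
~D nor (D -> (Q -> D)) = T nor T = F
(~R & ~Q) xor (~D nor (D -> (Q -> D))) = F xor F = F
Hence (B) is false.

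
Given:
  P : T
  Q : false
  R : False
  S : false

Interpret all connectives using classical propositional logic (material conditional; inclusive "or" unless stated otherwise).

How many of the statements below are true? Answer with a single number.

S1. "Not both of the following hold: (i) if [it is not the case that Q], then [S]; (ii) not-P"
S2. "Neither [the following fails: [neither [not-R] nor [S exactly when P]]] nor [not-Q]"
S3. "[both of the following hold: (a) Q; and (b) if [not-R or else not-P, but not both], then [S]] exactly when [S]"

S1: In symbols: (not Q -> S) nand not P

not Q = not False = True
not Q -> S = True -> False = False
not P = not True = False
(not Q -> S) nand not P = False nand False = True
Hence S1 is true.

S2: This is not (not R nor (S iff P)) nor not Q.

not R = not False = True
S iff P = False iff True = False
not R nor (S iff P) = True nor False = False
not (not R nor (S iff P)) = not False = True
not Q = not False = True
not (not R nor (S iff P)) nor not Q = True nor True = False
Thus S2 is false.

S3: This is (Q and ((not R xor not P) -> S)) iff S.

not R = not False = True
not P = not True = False
not R xor not P = True xor False = True
(not R xor not P) -> S = True -> False = False
Q and ((not R xor not P) -> S) = False and False = False
(Q and ((not R xor not P) -> S)) iff S = False iff False = True
So S3 is true.

Count: 2.

2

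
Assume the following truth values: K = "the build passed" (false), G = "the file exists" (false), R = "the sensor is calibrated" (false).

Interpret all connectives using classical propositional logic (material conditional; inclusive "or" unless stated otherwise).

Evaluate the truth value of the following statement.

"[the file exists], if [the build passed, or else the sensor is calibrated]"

True

Values: K=F, R=F, G=F.
This is (K ∨ R) → G.

K ∨ R = F ∨ F = F
(K ∨ R) → G = F → F = T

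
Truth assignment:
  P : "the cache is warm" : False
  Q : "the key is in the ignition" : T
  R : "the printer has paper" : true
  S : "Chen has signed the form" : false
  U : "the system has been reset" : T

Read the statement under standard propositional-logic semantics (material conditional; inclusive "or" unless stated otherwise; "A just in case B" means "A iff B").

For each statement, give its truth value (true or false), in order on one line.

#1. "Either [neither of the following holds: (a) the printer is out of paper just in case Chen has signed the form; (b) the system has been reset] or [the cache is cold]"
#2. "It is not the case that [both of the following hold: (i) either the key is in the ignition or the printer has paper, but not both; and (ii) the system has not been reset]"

#1: In symbols: ((~R <-> S) nor U) | ~P

~R = ~T = F
~R <-> S = F <-> F = T
(~R <-> S) nor U = T nor T = F
~P = ~F = T
((~R <-> S) nor U) | ~P = F | T = T
Thus #1 is true.

#2: This is ~((Q xor R) & ~U).

Q xor R = T xor T = F
~U = ~T = F
(Q xor R) & ~U = F & F = F
~((Q xor R) & ~U) = ~F = T
So #2 is true.

#1 True / #2 True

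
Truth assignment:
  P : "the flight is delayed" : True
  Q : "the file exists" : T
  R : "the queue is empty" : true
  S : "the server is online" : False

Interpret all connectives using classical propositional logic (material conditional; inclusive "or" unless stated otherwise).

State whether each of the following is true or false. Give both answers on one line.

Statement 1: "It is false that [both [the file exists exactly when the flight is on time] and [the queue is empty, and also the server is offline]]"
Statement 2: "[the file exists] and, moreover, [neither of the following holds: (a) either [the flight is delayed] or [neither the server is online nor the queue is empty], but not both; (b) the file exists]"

Statement 1 T, Statement 2 F

Statement 1: Parsed as ~((Q <-> ~P) & (R & ~S))

~P = ~T = F
Q <-> ~P = T <-> F = F
~S = ~F = T
R & ~S = T & T = T
(Q <-> ~P) & (R & ~S) = F & T = F
~((Q <-> ~P) & (R & ~S)) = ~F = T
Hence Statement 1 is true.

Statement 2: In symbols: Q & ((P xor (S nor R)) nor Q)

S nor R = F nor T = F
P xor (S nor R) = T xor F = T
(P xor (S nor R)) nor Q = T nor T = F
Q & ((P xor (S nor R)) nor Q) = T & F = F
Thus Statement 2 is false.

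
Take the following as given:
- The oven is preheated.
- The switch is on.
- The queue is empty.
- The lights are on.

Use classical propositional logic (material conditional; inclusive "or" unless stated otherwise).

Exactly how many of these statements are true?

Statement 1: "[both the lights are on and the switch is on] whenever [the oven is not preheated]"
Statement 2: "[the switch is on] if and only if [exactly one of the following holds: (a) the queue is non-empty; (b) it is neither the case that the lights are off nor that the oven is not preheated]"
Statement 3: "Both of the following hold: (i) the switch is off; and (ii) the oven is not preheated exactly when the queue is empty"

2

Let Q = "the oven is preheated" (True), H = "the lights are on" (True), W = "the switch is on" (True), K = "the queue is empty" (True).

Statement 1: Parsed as not Q -> (H and W)

not Q = not True = False
H and W = True and True = True
not Q -> (H and W) = False -> True = True
Hence Statement 1 is true.

Statement 2: This is W iff (not K xor (not H nor not Q)).

not K = not True = False
not H = not True = False
not Q = not True = False
not H nor not Q = False nor False = True
not K xor (not H nor not Q) = False xor True = True
W iff (not K xor (not H nor not Q)) = True iff True = True
Hence Statement 2 is true.

Statement 3: Parsed as not W and (not Q iff K)

not W = not True = False
not Q = not True = False
not Q iff K = False iff True = False
not W and (not Q iff K) = False and False = False
So Statement 3 is false.

Count: 2.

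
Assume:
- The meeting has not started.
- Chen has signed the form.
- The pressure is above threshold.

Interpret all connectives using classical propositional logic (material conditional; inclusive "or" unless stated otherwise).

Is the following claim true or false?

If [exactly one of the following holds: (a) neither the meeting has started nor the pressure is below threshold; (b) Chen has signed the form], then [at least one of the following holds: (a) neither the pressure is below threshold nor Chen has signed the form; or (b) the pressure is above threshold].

True

Let K = "the meeting has started" (F), S = "the pressure is above threshold" (T), G = "Chen has signed the form" (T).
In symbols: ((K ↓ ¬S) ⊕ G) → ((¬S ↓ G) ∨ S)

¬S = ¬T = F
K ↓ ¬S = F ↓ F = T
(K ↓ ¬S) ⊕ G = T ⊕ T = F
¬S = ¬T = F
¬S ↓ G = F ↓ T = F
(¬S ↓ G) ∨ S = F ∨ T = T
((K ↓ ¬S) ⊕ G) → ((¬S ↓ G) ∨ S) = F → T = T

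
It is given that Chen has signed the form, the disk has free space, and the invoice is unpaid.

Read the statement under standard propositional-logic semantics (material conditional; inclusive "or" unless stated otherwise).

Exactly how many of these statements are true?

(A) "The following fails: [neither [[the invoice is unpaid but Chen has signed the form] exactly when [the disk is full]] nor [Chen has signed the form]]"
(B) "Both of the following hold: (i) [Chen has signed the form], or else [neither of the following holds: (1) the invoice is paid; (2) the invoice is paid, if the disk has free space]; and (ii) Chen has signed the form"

2

Let R = "the invoice is paid" (False), P = "Chen has signed the form" (True), Q = "the disk is full" (False).

(A): In symbols: not (((not R and P) iff Q) nor P)

not R = not False = True
not R and P = True and True = True
(not R and P) iff Q = True iff False = False
((not R and P) iff Q) nor P = False nor True = False
not (((not R and P) iff Q) nor P) = not False = True
So (A) is true.

(B): This is (P or (R nor (not Q -> R))) and P.

not Q = not False = True
not Q -> R = True -> False = False
R nor (not Q -> R) = False nor False = True
P or (R nor (not Q -> R)) = True or True = True
(P or (R nor (not Q -> R))) and P = True and True = True
So (B) is true.

Count: 2.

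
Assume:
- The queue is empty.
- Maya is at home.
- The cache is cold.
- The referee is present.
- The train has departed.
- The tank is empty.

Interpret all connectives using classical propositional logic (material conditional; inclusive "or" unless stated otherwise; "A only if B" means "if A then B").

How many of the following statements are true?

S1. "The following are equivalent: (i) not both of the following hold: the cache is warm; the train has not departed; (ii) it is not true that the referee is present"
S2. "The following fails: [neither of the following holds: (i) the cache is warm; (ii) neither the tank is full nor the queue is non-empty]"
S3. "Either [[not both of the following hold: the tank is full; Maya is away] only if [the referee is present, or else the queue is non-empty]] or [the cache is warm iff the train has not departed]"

Let R = "the cache is warm" (F), U = "the train has departed" (T), S = "the referee is present" (T), V = "the tank is full" (F), P = "the queue is empty" (T), Q = "Maya is at home" (T).

S1: Parsed as (R nand ~U) <-> ~S

~U = ~T = F
R nand ~U = F nand F = T
~S = ~T = F
(R nand ~U) <-> ~S = T <-> F = F
Hence S1 is false.

S2: Parsed as ~(R nor (V nor ~P))

~P = ~T = F
V nor ~P = F nor F = T
R nor (V nor ~P) = F nor T = F
~(R nor (V nor ~P)) = ~F = T
Hence S2 is true.

S3: This is ((V nand ~Q) -> (S | ~P)) | (R <-> ~U).

~Q = ~T = F
V nand ~Q = F nand F = T
~P = ~T = F
S | ~P = T | F = T
(V nand ~Q) -> (S | ~P) = T -> T = T
~U = ~T = F
R <-> ~U = F <-> F = T
((V nand ~Q) -> (S | ~P)) | (R <-> ~U) = T | T = T
Hence S3 is true.

2 of the 3 statements are true (S2, S3).

2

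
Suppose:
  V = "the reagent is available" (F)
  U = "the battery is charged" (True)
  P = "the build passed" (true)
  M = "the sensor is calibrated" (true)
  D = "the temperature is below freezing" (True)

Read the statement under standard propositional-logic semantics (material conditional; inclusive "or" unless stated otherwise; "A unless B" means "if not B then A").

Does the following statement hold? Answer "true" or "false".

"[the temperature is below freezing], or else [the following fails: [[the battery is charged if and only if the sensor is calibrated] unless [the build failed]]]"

In symbols: D ∨ ¬((U ↔ M) ∨ ¬P)

U ↔ M = T ↔ T = T
¬P = ¬T = F
(U ↔ M) ∨ ¬P = T ∨ F = T
¬((U ↔ M) ∨ ¬P) = ¬T = F
D ∨ ¬((U ↔ M) ∨ ¬P) = T ∨ F = T

True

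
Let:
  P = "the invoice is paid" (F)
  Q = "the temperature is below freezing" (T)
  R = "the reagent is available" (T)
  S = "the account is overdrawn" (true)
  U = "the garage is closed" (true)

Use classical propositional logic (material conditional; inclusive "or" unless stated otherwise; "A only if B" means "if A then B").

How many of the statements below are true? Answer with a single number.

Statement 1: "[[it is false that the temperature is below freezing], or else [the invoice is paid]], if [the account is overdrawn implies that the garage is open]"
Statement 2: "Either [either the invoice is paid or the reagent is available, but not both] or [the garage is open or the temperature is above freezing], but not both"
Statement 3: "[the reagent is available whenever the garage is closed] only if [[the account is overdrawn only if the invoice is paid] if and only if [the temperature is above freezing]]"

3

Statement 1: This is (S -> ~U) -> (~Q | P).

~U = ~T = F
S -> ~U = T -> F = F
~Q = ~T = F
~Q | P = F | F = F
(S -> ~U) -> (~Q | P) = F -> F = T
Hence Statement 1 is true.

Statement 2: In symbols: (P xor R) xor (~U | ~Q)

P xor R = F xor T = T
~U = ~T = F
~Q = ~T = F
~U | ~Q = F | F = F
(P xor R) xor (~U | ~Q) = T xor F = T
Hence Statement 2 is true.

Statement 3: Formalization: (U -> R) -> ((S -> P) <-> ~Q)

U -> R = T -> T = T
S -> P = T -> F = F
~Q = ~T = F
(S -> P) <-> ~Q = F <-> F = T
(U -> R) -> ((S -> P) <-> ~Q) = T -> T = T
So Statement 3 is true.

Count: 3.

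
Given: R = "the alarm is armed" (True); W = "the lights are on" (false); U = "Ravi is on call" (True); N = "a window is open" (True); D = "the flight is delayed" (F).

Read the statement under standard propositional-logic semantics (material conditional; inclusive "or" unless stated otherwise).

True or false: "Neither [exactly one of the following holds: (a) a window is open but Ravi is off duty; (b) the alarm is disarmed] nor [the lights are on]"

Values: N=True, U=True, R=True, W=False.
This is ((N and not U) xor not R) nor W.

not U = not True = False
N and not U = True and False = False
not R = not True = False
(N and not U) xor not R = False xor False = False
((N and not U) xor not R) nor W = False nor False = True

true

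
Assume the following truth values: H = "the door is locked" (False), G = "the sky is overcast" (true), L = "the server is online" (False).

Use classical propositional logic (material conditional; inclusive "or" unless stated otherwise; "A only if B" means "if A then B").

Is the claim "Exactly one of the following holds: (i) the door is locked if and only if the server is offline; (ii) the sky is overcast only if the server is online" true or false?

False

In symbols: (H <-> ~L) xor (G -> L)

~L = ~F = T
H <-> ~L = F <-> T = F
G -> L = T -> F = F
(H <-> ~L) xor (G -> L) = F xor F = F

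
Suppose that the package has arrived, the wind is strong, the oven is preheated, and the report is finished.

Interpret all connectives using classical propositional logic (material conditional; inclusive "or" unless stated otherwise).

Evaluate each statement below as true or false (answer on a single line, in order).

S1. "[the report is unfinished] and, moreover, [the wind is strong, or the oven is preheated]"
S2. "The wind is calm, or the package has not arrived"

Let S = "the report is finished" (T), Q = "the wind is strong" (T), R = "the oven is preheated" (T), P = "the package has arrived" (T).

S1: In symbols: ¬S ∧ (Q ∨ R)

¬S = ¬T = F
Q ∨ R = T ∨ T = T
¬S ∧ (Q ∨ R) = F ∧ T = F
Thus S1 is false.

S2: Formalization: ¬Q ∨ ¬P

¬Q = ¬T = F
¬P = ¬T = F
¬Q ∨ ¬P = F ∨ F = F
Thus S2 is false.

S1 False / S2 False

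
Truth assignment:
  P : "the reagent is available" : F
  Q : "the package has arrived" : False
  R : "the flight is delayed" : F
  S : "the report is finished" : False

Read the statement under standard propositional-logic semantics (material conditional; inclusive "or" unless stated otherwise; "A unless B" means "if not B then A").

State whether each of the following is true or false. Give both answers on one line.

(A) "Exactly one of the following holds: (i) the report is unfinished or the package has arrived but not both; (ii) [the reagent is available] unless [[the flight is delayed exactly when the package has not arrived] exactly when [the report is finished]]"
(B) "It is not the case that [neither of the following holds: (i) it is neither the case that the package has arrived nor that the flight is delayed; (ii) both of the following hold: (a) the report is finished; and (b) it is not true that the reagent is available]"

(A) false, (B) true

(A): Formalization: (~S xor Q) xor (P | ((R <-> ~Q) <-> S))

~S = ~F = T
~S xor Q = T xor F = T
~Q = ~F = T
R <-> ~Q = F <-> T = F
(R <-> ~Q) <-> S = F <-> F = T
P | ((R <-> ~Q) <-> S) = F | T = T
(~S xor Q) xor (P | ((R <-> ~Q) <-> S)) = T xor T = F
So (A) is false.

(B): In symbols: ~((Q nor R) nor (S & ~P))

Q nor R = F nor F = T
~P = ~F = T
S & ~P = F & T = F
(Q nor R) nor (S & ~P) = T nor F = F
~((Q nor R) nor (S & ~P)) = ~F = T
So (B) is true.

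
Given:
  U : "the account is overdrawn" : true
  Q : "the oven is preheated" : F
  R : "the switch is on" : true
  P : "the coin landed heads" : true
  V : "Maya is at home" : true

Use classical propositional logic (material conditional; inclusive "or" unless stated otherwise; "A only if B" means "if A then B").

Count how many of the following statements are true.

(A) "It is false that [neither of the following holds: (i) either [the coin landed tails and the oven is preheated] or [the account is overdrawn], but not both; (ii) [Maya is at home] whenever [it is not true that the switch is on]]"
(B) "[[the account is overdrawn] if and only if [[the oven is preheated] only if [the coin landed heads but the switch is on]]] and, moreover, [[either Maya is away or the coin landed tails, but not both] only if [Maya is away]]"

(A): In symbols: ~(((~P & Q) xor U) nor (~R -> V))

~P = ~T = F
~P & Q = F & F = F
(~P & Q) xor U = F xor T = T
~R = ~T = F
~R -> V = F -> T = T
((~P & Q) xor U) nor (~R -> V) = T nor T = F
~(((~P & Q) xor U) nor (~R -> V)) = ~F = T
Thus (A) is true.

(B): Parsed as (U <-> (Q -> (P & R))) & ((~V xor ~P) -> ~V)

P & R = T & T = T
Q -> (P & R) = F -> T = T
U <-> (Q -> (P & R)) = T <-> T = T
~V = ~T = F
~P = ~T = F
~V xor ~P = F xor F = F
~V = ~T = F
(~V xor ~P) -> ~V = F -> F = T
(U <-> (Q -> (P & R))) & ((~V xor ~P) -> ~V) = T & T = T
So (B) is true.

Count: 2.

2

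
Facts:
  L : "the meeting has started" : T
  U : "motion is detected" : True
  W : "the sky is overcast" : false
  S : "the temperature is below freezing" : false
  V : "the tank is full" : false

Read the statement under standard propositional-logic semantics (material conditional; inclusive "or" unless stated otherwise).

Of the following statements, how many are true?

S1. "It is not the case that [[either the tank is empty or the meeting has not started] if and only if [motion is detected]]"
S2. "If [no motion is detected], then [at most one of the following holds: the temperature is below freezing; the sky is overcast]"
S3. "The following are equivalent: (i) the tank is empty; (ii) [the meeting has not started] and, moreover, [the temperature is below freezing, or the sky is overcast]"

S1: This is not ((not V or not L) iff U).

not V = not False = True
not L = not True = False
not V or not L = True or False = True
(not V or not L) iff U = True iff True = True
not ((not V or not L) iff U) = not True = False
So S1 is false.

S2: In symbols: not U -> (S nand W)

not U = not True = False
S nand W = False nand False = True
not U -> (S nand W) = False -> True = True
Thus S2 is true.

S3: This is not V iff (not L and (S or W)).

not V = not False = True
not L = not True = False
S or W = False or False = False
not L and (S or W) = False and False = False
not V iff (not L and (S or W)) = True iff False = False
So S3 is false.

True statements: 1.

1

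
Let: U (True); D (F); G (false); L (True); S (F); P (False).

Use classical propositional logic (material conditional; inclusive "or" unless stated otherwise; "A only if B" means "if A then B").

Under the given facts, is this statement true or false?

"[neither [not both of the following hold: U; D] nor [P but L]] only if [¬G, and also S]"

Parsed as ((U ↑ D) ↓ (P ∧ L)) → (¬G ∧ S)

U ↑ D = T ↑ F = T
P ∧ L = F ∧ T = F
(U ↑ D) ↓ (P ∧ L) = T ↓ F = F
¬G = ¬F = T
¬G ∧ S = T ∧ F = F
((U ↑ D) ↓ (P ∧ L)) → (¬G ∧ S) = F → F = T

The statement is true.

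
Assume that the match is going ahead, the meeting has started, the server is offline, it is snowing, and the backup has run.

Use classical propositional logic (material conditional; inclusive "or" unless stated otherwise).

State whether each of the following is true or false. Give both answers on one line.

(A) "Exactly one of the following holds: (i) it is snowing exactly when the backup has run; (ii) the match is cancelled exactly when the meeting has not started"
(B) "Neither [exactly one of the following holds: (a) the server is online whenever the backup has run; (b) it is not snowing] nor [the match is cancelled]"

(A) false, (B) true

Let U = "it is snowing" (T), G = "the backup has run" (T), L = "the match is cancelled" (F), H = "the meeting has started" (T), S = "the server is online" (F).

(A): Formalization: (U ↔ G) ⊕ (L ↔ ¬H)

U ↔ G = T ↔ T = T
¬H = ¬T = F
L ↔ ¬H = F ↔ F = T
(U ↔ G) ⊕ (L ↔ ¬H) = T ⊕ T = F
So (A) is false.

(B): Formalization: ((G → S) ⊕ ¬U) ↓ L

G → S = T → F = F
¬U = ¬T = F
(G → S) ⊕ ¬U = F ⊕ F = F
((G → S) ⊕ ¬U) ↓ L = F ↓ F = T
So (B) is true.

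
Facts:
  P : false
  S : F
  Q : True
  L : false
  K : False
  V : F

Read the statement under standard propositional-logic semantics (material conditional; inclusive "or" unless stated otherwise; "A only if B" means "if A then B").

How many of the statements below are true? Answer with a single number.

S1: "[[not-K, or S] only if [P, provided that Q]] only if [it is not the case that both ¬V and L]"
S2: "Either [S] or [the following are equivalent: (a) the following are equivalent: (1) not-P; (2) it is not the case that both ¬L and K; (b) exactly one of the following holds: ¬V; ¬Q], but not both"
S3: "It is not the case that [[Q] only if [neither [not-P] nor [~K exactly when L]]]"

S1: Parsed as ((~K | S) -> (Q -> P)) -> (~V nand L)

~K = ~F = T
~K | S = T | F = T
Q -> P = T -> F = F
(~K | S) -> (Q -> P) = T -> F = F
~V = ~F = T
~V nand L = T nand F = T
((~K | S) -> (Q -> P)) -> (~V nand L) = F -> T = T
Hence S1 is true.

S2: This is S xor ((~P <-> (~L nand K)) <-> (~V xor ~Q)).

~P = ~F = T
~L = ~F = T
~L nand K = T nand F = T
~P <-> (~L nand K) = T <-> T = T
~V = ~F = T
~Q = ~T = F
~V xor ~Q = T xor F = T
(~P <-> (~L nand K)) <-> (~V xor ~Q) = T <-> T = T
S xor ((~P <-> (~L nand K)) <-> (~V xor ~Q)) = F xor T = T
Thus S2 is true.

S3: This is ~(Q -> (~P nor (~K <-> L))).

~P = ~F = T
~K = ~F = T
~K <-> L = T <-> F = F
~P nor (~K <-> L) = T nor F = F
Q -> (~P nor (~K <-> L)) = T -> F = F
~(Q -> (~P nor (~K <-> L))) = ~F = T
Thus S3 is true.

True statements: 3.

3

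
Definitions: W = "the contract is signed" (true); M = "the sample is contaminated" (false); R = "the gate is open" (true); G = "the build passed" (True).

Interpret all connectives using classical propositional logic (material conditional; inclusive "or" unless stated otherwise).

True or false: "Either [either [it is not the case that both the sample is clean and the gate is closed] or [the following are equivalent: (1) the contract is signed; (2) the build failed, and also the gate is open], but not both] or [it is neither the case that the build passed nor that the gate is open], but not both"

Formalization: ((¬M ↑ ¬R) ⊕ (W ↔ (¬G ∧ R))) ⊕ (G ↓ R)

¬M = ¬F = T
¬R = ¬T = F
¬M ↑ ¬R = T ↑ F = T
¬G = ¬T = F
¬G ∧ R = F ∧ T = F
W ↔ (¬G ∧ R) = T ↔ F = F
(¬M ↑ ¬R) ⊕ (W ↔ (¬G ∧ R)) = T ⊕ F = T
G ↓ R = T ↓ T = F
((¬M ↑ ¬R) ⊕ (W ↔ (¬G ∧ R))) ⊕ (G ↓ R) = T ⊕ F = T

True.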